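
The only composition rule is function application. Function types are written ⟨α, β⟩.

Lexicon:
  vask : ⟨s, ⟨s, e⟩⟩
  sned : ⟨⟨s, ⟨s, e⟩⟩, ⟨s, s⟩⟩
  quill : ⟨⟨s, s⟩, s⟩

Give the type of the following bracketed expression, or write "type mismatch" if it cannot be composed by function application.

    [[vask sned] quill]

s

[vask sned] — sned of type ⟨⟨s, ⟨s, e⟩⟩, ⟨s, s⟩⟩ combines with vask of type ⟨s, ⟨s, e⟩⟩: type ⟨s, s⟩.
[[vask sned] quill] — quill of type ⟨⟨s, s⟩, s⟩ combines with [vask sned] of type ⟨s, s⟩: type s.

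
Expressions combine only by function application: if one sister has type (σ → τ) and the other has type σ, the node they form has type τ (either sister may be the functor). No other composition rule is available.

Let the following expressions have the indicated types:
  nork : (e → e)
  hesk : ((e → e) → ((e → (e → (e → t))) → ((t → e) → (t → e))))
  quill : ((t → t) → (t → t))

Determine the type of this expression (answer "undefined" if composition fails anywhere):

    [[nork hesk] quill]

At [nork hesk], hesk : ((e → e) → ((e → (e → (e → t))) → ((t → e) → (t → e)))) takes nork : (e → e), giving ((e → (e → (e → t))) → ((t → e) → (t → e))).
[[nork hesk] quill]: ((e → (e → (e → t))) → ((t → e) → (t → e))) and ((t → t) → (t → t)) cannot combine by function application — type clash.

undefined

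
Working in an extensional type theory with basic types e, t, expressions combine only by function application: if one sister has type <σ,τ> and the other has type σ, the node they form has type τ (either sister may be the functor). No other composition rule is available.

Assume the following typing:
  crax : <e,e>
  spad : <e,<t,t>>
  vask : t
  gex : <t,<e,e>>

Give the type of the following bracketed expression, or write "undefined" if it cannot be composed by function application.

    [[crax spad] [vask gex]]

At [crax spad]: neither <e,e> nor <e,<t,t>> can take the other as argument; the node is ill-typed.

undefined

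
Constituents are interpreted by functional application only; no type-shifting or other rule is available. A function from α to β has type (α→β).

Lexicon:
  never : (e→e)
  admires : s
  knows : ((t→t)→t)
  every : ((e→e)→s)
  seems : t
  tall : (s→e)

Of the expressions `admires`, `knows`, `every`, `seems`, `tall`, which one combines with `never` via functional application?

admires : s — never needs e; admires needs nothing (atomic); neither fits.
knows : ((t→t)→t) — never needs e; knows needs (t→t); neither fits.
every — combines: every : ((e→e)→s) takes never : (e→e) as argument, giving s.
seems : t — never needs e; seems needs nothing (atomic); neither fits.
tall : (s→e) — never needs e; tall needs s; neither fits.

every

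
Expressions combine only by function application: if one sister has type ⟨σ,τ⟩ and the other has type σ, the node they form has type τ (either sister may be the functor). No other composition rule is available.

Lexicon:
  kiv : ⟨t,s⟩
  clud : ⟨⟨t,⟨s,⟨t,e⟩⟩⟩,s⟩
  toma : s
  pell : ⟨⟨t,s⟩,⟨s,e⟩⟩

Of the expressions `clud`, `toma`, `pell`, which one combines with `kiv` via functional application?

clud : ⟨⟨t,⟨s,⟨t,e⟩⟩⟩,s⟩ — neither side's domain matches the other.
toma : s — neither side's domain matches the other.
pell — combines: pell : ⟨⟨t,s⟩,⟨s,e⟩⟩ takes kiv : ⟨t,s⟩ as argument, giving ⟨s,e⟩.

pell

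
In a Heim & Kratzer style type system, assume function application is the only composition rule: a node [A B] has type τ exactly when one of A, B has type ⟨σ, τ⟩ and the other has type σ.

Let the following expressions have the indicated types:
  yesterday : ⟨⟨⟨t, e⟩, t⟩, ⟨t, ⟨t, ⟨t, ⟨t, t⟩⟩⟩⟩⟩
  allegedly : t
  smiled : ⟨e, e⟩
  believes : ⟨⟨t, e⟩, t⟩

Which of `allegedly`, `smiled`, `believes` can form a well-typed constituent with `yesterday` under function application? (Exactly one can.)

allegedly : t — neither side's domain matches the other.
smiled : ⟨e, e⟩ — neither side's domain matches the other.
believes — combines: yesterday : ⟨⟨⟨t, e⟩, t⟩, ⟨t, ⟨t, ⟨t, ⟨t, t⟩⟩⟩⟩⟩ takes believes : ⟨⟨t, e⟩, t⟩ as argument, giving ⟨t, ⟨t, ⟨t, ⟨t, t⟩⟩⟩⟩.

believes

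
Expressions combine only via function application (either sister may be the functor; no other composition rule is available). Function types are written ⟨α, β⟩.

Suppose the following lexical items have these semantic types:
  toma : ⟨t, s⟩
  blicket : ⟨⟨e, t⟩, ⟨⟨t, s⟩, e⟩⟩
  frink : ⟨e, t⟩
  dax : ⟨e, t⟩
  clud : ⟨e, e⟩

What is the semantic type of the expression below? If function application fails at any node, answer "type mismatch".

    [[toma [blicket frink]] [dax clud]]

[blicket frink]: blicket is ⟨⟨e, t⟩, ⟨⟨t, s⟩, e⟩⟩, frink is ⟨e, t⟩; result ⟨⟨t, s⟩, e⟩.
[toma [blicket frink]]: [blicket frink] is ⟨⟨t, s⟩, e⟩, toma is ⟨t, s⟩; result e.
At [dax clud]: neither ⟨e, t⟩ nor ⟨e, e⟩ can take the other as argument; the node is ill-typed.

type mismatch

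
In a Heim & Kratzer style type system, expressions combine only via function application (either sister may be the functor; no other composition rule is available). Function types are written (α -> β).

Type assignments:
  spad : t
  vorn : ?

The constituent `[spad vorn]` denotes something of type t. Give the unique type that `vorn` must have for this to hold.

(t -> t)

[spad vorn] must have type t. The sister spad has type t; that is not a function onto t, so vorn must be the functor, of type (t -> t).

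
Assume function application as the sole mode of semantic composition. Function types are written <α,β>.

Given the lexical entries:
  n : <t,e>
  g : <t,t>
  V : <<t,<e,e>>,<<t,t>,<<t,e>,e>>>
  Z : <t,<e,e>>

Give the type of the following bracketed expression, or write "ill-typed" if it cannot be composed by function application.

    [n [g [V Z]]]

e

At [V Z], V : <<t,<e,e>>,<<t,t>,<<t,e>,e>>> takes Z : <t,<e,e>>, giving <<t,t>,<<t,e>,e>>.
At [g [V Z]], [V Z] : <<t,t>,<<t,e>,e>> takes g : <t,t>, giving <<t,e>,e>.
At [n [g [V Z]]], [g [V Z]] : <<t,e>,e> takes n : <t,e>, giving e.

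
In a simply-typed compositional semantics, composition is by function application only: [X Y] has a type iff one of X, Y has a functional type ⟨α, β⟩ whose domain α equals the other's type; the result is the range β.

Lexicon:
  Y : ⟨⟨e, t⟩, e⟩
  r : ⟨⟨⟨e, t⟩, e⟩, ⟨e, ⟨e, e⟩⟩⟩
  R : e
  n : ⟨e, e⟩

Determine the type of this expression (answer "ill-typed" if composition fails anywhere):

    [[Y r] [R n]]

[Y r]: functor r : ⟨⟨⟨e, t⟩, e⟩, ⟨e, ⟨e, e⟩⟩⟩, argument Y : ⟨⟨e, t⟩, e⟩; result ⟨e, ⟨e, e⟩⟩.
[R n]: functor n : ⟨e, e⟩, argument R : e; result e.
[[Y r] [R n]]: functor [Y r] : ⟨e, ⟨e, e⟩⟩, argument [R n] : e; result ⟨e, e⟩.

⟨e, e⟩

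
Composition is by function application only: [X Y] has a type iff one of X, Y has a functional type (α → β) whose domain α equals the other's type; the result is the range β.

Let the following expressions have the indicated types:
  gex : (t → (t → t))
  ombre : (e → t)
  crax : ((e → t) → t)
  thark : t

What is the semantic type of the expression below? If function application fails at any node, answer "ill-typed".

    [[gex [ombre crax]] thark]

t

[ombre crax]: functor crax : ((e → t) → t), argument ombre : (e → t); result t.
[gex [ombre crax]]: functor gex : (t → (t → t)), argument [ombre crax] : t; result (t → t).
[[gex [ombre crax]] thark]: functor [gex [ombre crax]] : (t → t), argument thark : t; result t.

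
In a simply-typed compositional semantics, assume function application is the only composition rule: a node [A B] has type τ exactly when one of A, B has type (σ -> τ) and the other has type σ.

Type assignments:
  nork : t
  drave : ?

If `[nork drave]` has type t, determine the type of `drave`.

For [nork drave] to have type t with nork of type t, drave must be the function: drave : (t -> t).

(t -> t)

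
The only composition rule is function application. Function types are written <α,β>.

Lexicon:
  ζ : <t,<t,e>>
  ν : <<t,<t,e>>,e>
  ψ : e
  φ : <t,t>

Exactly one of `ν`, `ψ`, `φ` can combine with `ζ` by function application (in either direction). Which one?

ν — combines: ν : <<t,<t,e>>,e> takes ζ : <t,<t,e>> as argument, giving e.
ψ : e — no; ζ wants t, and ψ wants nothing (atomic).
φ : <t,t> — no; ζ wants t, and φ wants t.

ν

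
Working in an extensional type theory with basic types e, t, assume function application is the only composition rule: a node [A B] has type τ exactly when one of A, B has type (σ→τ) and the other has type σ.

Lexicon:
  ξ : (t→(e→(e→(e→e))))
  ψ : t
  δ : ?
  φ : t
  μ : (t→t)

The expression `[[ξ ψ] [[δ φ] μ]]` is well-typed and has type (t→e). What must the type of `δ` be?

At [[ξ ψ] [[δ φ] μ]] (required: (t→e)): [ξ ψ] is (e→(e→(e→e))), which is not a function with range (t→e); hence [[δ φ] μ] is the functor — type ((e→(e→(e→e)))→(t→e)).
At [[δ φ] μ] (required: ((e→(e→(e→e)))→(t→e))): μ is (t→t), which is not a function with range ((e→(e→(e→e)))→(t→e)); hence [δ φ] is the functor — type ((t→t)→((e→(e→(e→e)))→(t→e))).
At [δ φ] (required: ((t→t)→((e→(e→(e→e)))→(t→e)))): φ is t, which is not a function with range ((t→t)→((e→(e→(e→e)))→(t→e))); hence δ is the functor — type (t→((t→t)→((e→(e→(e→e)))→(t→e)))).

(t→((t→t)→((e→(e→(e→e)))→(t→e))))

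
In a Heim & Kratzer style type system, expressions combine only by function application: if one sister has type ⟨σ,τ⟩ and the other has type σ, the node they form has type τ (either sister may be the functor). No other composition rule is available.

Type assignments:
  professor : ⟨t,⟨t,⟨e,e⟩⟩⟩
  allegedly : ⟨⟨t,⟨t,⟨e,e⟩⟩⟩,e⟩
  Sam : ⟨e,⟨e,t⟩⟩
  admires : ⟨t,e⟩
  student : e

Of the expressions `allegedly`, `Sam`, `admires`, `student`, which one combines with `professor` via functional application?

allegedly — combines: allegedly : ⟨⟨t,⟨t,⟨e,e⟩⟩⟩,e⟩ takes professor : ⟨t,⟨t,⟨e,e⟩⟩⟩ as argument, giving e.
Sam : ⟨e,⟨e,t⟩⟩ — professor needs t; Sam needs e; neither fits.
admires : ⟨t,e⟩ — professor needs t; admires needs t; neither fits.
student : e — professor needs t; student needs nothing (atomic); neither fits.

allegedly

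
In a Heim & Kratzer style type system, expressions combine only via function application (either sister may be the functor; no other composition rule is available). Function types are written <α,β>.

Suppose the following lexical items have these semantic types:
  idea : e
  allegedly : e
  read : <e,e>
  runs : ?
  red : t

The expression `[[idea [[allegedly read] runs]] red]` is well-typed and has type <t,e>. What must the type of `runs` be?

<e,<e,<t,<t,e>>>>

For [[idea [[allegedly read] runs]] red] to have type <t,e> with red of type t, [idea [[allegedly read] runs]] must be the function: [idea [[allegedly read] runs]] : <t,<t,e>>.
For [idea [[allegedly read] runs]] to have type <t,<t,e>> with idea of type e, [[allegedly read] runs] must be the function: [[allegedly read] runs] : <e,<t,<t,e>>>.
For [[allegedly read] runs] to have type <e,<t,<t,e>>> with [allegedly read] of type e, runs must be the function: runs : <e,<e,<t,<t,e>>>>.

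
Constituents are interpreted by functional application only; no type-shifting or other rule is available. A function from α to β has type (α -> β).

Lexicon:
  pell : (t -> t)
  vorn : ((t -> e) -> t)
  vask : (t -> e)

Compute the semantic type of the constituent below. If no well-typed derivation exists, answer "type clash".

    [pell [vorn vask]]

t

[vorn vask]: ((t -> e) -> t) applied to (t -> e) yields t.
[pell [vorn vask]]: (t -> t) applied to t yields t.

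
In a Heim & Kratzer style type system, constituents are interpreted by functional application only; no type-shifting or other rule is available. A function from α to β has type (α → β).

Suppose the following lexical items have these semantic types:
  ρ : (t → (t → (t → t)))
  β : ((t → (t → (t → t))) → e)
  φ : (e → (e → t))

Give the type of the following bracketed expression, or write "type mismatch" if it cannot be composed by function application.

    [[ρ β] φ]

[ρ β] — β of type ((t → (t → (t → t))) → e) combines with ρ of type (t → (t → (t → t))): type e.
[[ρ β] φ] — φ of type (e → (e → t)) combines with [ρ β] of type e: type (e → t).

(e → t)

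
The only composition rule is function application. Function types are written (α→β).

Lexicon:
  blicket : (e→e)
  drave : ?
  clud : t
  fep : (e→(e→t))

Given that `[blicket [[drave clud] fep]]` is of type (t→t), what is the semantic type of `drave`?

For [blicket [[drave clud] fep]] to have type (t→t) with blicket of type (e→e), [[drave clud] fep] must be the function: [[drave clud] fep] : ((e→e)→(t→t)).
For [[drave clud] fep] to have type ((e→e)→(t→t)) with fep of type (e→(e→t)), [drave clud] must be the function: [drave clud] : ((e→(e→t))→((e→e)→(t→t))).
For [drave clud] to have type ((e→(e→t))→((e→e)→(t→t))) with clud of type t, drave must be the function: drave : (t→((e→(e→t))→((e→e)→(t→t)))).

(t→((e→(e→t))→((e→e)→(t→t))))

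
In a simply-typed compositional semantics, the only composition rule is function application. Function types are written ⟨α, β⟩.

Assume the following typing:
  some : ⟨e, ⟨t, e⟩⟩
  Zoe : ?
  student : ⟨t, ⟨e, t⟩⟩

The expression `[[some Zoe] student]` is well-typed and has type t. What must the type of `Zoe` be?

For [[some Zoe] student] to have type t with student of type ⟨t, ⟨e, t⟩⟩, [some Zoe] must be the function: [some Zoe] : ⟨⟨t, ⟨e, t⟩⟩, t⟩.
For [some Zoe] to have type ⟨⟨t, ⟨e, t⟩⟩, t⟩ with some of type ⟨e, ⟨t, e⟩⟩, Zoe must be the function: Zoe : ⟨⟨e, ⟨t, e⟩⟩, ⟨⟨t, ⟨e, t⟩⟩, t⟩⟩.

⟨⟨e, ⟨t, e⟩⟩, ⟨⟨t, ⟨e, t⟩⟩, t⟩⟩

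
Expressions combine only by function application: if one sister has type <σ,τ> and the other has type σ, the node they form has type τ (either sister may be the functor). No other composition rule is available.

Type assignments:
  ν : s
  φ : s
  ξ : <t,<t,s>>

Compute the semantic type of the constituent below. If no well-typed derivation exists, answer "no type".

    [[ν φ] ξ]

[ν φ]: s with s — neither is a function whose domain matches the other; composition fails here.

no type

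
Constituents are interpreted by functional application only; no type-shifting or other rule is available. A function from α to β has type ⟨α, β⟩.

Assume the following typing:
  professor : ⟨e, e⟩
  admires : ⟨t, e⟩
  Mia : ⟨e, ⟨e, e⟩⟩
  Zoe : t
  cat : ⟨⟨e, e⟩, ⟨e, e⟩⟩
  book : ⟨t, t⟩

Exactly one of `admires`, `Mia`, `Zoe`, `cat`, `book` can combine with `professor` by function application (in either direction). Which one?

cat

admires : ⟨t, e⟩ — professor needs e; admires needs t; neither fits.
Mia : ⟨e, ⟨e, e⟩⟩ — professor needs e; Mia needs e; neither fits.
Zoe : t — professor needs e; Zoe needs nothing (atomic); neither fits.
cat — combines: cat : ⟨⟨e, e⟩, ⟨e, e⟩⟩ takes professor : ⟨e, e⟩ as argument, giving ⟨e, e⟩.
book : ⟨t, t⟩ — professor needs e; book needs t; neither fits.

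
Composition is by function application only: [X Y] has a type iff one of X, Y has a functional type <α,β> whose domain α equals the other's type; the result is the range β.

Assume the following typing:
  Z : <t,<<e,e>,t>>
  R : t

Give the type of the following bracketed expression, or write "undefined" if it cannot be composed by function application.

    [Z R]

<<e,e>,t>

[Z R]: Z is <t,<<e,e>,t>>, R is t; result <<e,e>,t>.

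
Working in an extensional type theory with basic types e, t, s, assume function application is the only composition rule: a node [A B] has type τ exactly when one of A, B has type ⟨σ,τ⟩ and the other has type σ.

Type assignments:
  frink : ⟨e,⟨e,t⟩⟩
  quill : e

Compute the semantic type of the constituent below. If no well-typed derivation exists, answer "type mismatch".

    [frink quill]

⟨e,t⟩

[frink quill]: functor frink : ⟨e,⟨e,t⟩⟩, argument quill : e; result ⟨e,t⟩.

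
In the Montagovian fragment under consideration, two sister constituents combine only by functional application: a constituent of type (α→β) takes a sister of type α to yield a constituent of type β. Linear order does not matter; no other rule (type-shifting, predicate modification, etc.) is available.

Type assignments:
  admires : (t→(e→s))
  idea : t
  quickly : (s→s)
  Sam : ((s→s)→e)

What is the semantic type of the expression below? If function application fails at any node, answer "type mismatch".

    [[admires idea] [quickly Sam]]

s

[admires idea]: admires is (t→(e→s)), idea is t; result (e→s).
[quickly Sam]: Sam is ((s→s)→e), quickly is (s→s); result e.
[[admires idea] [quickly Sam]]: [admires idea] is (e→s), [quickly Sam] is e; result s.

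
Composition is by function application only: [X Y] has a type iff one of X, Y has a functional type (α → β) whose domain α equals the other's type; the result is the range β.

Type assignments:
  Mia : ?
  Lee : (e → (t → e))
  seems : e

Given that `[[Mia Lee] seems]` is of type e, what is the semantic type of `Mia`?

((e → (t → e)) → (e → e))

[[Mia Lee] seems] must have type e. The sister seems has type e; that is not a function onto e, so [Mia Lee] must be the functor, of type (e → e).
[Mia Lee] must have type (e → e). The sister Lee has type (e → (t → e)); that is not a function onto (e → e), so Mia must be the functor, of type ((e → (t → e)) → (e → e)).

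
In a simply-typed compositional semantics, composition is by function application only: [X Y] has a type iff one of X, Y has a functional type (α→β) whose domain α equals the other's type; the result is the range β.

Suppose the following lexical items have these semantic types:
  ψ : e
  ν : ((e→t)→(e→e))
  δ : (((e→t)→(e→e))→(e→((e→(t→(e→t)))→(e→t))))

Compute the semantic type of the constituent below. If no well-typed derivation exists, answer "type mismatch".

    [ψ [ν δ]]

((e→(t→(e→t)))→(e→t))

[ν δ]: δ is (((e→t)→(e→e))→(e→((e→(t→(e→t)))→(e→t)))), ν is ((e→t)→(e→e)); result (e→((e→(t→(e→t)))→(e→t))).
[ψ [ν δ]]: [ν δ] is (e→((e→(t→(e→t)))→(e→t))), ψ is e; result ((e→(t→(e→t)))→(e→t)).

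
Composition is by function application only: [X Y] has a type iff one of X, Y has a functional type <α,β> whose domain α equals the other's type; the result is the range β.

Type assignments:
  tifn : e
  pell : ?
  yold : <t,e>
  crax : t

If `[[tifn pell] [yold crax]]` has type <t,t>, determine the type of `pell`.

<e,<e,<t,t>>>

[[tifn pell] [yold crax]] must have type <t,t>. The sister [yold crax] has type e; that is not a function onto <t,t>, so [tifn pell] must be the functor, of type <e,<t,t>>.
[tifn pell] must have type <e,<t,t>>. The sister tifn has type e; that is not a function onto <e,<t,t>>, so pell must be the functor, of type <e,<e,<t,t>>>.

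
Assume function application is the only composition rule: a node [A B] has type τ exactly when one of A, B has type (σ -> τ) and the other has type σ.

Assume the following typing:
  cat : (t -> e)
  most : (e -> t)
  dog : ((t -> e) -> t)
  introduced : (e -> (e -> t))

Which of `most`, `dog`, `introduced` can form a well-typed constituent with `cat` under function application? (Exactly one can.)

most : (e -> t) — no; cat wants t, and most wants e.
dog — combines: dog : ((t -> e) -> t) takes cat : (t -> e) as argument, giving t.
introduced : (e -> (e -> t)) — no; cat wants t, and introduced wants e.

dog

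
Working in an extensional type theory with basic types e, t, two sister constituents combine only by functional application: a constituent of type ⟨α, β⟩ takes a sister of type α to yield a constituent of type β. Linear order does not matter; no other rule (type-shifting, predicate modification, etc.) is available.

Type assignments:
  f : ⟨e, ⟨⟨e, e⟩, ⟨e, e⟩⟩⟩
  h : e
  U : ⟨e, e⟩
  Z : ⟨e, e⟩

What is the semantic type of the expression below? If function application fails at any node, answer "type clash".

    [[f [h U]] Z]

[h U]: functor U : ⟨e, e⟩, argument h : e; result e.
[f [h U]]: functor f : ⟨e, ⟨⟨e, e⟩, ⟨e, e⟩⟩⟩, argument [h U] : e; result ⟨⟨e, e⟩, ⟨e, e⟩⟩.
[[f [h U]] Z]: functor [f [h U]] : ⟨⟨e, e⟩, ⟨e, e⟩⟩, argument Z : ⟨e, e⟩; result ⟨e, e⟩.

⟨e, e⟩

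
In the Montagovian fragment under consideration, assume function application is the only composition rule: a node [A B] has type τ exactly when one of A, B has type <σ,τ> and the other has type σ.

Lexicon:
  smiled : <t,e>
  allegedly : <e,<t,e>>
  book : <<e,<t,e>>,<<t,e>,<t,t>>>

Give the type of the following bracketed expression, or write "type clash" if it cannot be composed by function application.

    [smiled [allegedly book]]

[allegedly book]: <<e,<t,e>>,<<t,e>,<t,t>>> applied to <e,<t,e>> yields <<t,e>,<t,t>>.
[smiled [allegedly book]]: <<t,e>,<t,t>> applied to <t,e> yields <t,t>.

<t,t>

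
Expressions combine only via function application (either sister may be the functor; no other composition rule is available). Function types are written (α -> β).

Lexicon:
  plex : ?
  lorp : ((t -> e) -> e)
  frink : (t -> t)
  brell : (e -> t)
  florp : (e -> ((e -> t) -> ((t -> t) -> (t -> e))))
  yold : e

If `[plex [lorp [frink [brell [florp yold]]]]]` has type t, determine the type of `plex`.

(e -> t)

For [plex [lorp [frink [brell [florp yold]]]]] to have type t with [lorp [frink [brell [florp yold]]]] of type e, plex must be the function: plex : (e -> t).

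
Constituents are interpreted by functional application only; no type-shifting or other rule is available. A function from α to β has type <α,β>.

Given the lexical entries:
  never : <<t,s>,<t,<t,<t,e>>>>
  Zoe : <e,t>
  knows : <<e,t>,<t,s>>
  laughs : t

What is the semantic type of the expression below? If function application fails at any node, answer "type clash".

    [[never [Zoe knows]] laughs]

<t,<t,e>>

[Zoe knows] — knows of type <<e,t>,<t,s>> combines with Zoe of type <e,t>: type <t,s>.
[never [Zoe knows]] — never of type <<t,s>,<t,<t,<t,e>>>> combines with [Zoe knows] of type <t,s>: type <t,<t,<t,e>>>.
[[never [Zoe knows]] laughs] — [never [Zoe knows]] of type <t,<t,<t,e>>> combines with laughs of type t: type <t,<t,e>>.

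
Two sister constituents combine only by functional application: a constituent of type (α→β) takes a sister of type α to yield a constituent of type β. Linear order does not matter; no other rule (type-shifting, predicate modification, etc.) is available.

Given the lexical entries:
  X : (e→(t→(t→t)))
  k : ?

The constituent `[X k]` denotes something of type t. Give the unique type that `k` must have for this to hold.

((e→(t→(t→t)))→t)

For [X k] to have type t with X of type (e→(t→(t→t))), k must be the function: k : ((e→(t→(t→t)))→t).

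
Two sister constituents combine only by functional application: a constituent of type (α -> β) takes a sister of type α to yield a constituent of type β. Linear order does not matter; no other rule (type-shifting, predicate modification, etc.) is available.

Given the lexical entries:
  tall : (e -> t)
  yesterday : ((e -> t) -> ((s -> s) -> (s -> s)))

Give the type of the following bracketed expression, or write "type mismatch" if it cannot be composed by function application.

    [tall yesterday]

[tall yesterday]: yesterday is ((e -> t) -> ((s -> s) -> (s -> s))), tall is (e -> t); result ((s -> s) -> (s -> s)).

((s -> s) -> (s -> s))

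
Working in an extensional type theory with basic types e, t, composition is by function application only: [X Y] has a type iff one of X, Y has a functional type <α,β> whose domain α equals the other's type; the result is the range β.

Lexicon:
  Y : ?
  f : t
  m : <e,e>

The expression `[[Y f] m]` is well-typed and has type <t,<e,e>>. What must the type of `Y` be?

For [[Y f] m] to have type <t,<e,e>> with m of type <e,e>, [Y f] must be the function: [Y f] : <<e,e>,<t,<e,e>>>.
For [Y f] to have type <<e,e>,<t,<e,e>>> with f of type t, Y must be the function: Y : <t,<<e,e>,<t,<e,e>>>>.

<t,<<e,e>,<t,<e,e>>>>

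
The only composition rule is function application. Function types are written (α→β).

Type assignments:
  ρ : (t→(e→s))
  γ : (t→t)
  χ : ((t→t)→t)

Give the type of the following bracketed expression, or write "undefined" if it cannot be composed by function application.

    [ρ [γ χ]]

[γ χ]: functor χ : ((t→t)→t), argument γ : (t→t); result t.
[ρ [γ χ]]: functor ρ : (t→(e→s)), argument [γ χ] : t; result (e→s).

(e→s)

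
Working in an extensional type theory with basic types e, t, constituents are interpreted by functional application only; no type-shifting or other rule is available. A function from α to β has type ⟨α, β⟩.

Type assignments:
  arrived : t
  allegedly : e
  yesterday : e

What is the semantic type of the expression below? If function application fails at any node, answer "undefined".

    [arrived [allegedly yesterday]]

[allegedly yesterday]: e with e — neither is a function whose domain matches the other; composition fails here.

undefined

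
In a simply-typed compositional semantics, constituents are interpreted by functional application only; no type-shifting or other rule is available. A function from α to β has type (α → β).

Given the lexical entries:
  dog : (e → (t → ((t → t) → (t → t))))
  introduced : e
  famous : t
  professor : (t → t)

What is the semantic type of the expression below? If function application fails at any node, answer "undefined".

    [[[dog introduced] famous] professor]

At [dog introduced], dog : (e → (t → ((t → t) → (t → t)))) takes introduced : e, giving (t → ((t → t) → (t → t))).
At [[dog introduced] famous], [dog introduced] : (t → ((t → t) → (t → t))) takes famous : t, giving ((t → t) → (t → t)).
At [[[dog introduced] famous] professor], [[dog introduced] famous] : ((t → t) → (t → t)) takes professor : (t → t), giving (t → t).

(t → t)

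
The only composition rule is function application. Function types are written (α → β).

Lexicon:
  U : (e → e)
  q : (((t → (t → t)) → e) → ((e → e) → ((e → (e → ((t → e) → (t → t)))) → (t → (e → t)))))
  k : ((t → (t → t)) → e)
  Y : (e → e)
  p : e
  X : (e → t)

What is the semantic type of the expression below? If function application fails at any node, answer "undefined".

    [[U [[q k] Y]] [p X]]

undefined

[q k]: q is (((t → (t → t)) → e) → ((e → e) → ((e → (e → ((t → e) → (t → t)))) → (t → (e → t))))), k is ((t → (t → t)) → e); result ((e → e) → ((e → (e → ((t → e) → (t → t)))) → (t → (e → t)))).
[[q k] Y]: [q k] is ((e → e) → ((e → (e → ((t → e) → (t → t)))) → (t → (e → t)))), Y is (e → e); result ((e → (e → ((t → e) → (t → t)))) → (t → (e → t))).
At [U [[q k] Y]]: neither (e → e) nor ((e → (e → ((t → e) → (t → t)))) → (t → (e → t))) can take the other as argument; the node is ill-typed.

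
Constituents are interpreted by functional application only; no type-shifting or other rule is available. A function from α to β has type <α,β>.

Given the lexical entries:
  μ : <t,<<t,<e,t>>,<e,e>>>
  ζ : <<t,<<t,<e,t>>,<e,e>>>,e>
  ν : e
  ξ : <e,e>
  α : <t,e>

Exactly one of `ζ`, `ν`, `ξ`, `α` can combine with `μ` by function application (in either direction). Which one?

ζ — combines: ζ : <<t,<<t,<e,t>>,<e,e>>>,e> takes μ : <t,<<t,<e,t>>,<e,e>>> as argument, giving e.
ν : e — does not combine with μ.
ξ : <e,e> — does not combine with μ.
α : <t,e> — does not combine with μ.

ζ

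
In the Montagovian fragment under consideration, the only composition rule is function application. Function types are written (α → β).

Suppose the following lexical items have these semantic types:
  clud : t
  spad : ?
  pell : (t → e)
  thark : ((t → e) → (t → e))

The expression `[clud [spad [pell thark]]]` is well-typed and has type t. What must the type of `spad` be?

At [clud [spad [pell thark]]] (required: t): clud is t, which is not a function with range t; hence [spad [pell thark]] is the functor — type (t → t).
At [spad [pell thark]] (required: (t → t)): [pell thark] is (t → e), which is not a function with range (t → t); hence spad is the functor — type ((t → e) → (t → t)).

((t → e) → (t → t))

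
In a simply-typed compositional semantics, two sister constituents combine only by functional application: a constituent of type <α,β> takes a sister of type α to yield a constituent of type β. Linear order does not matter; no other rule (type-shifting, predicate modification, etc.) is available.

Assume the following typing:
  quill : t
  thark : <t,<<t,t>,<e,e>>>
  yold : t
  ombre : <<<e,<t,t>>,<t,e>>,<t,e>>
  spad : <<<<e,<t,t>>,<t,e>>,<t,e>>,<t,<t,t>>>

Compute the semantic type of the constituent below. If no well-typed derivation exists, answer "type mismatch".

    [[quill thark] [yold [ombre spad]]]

[quill thark]: thark is <t,<<t,t>,<e,e>>>, quill is t; result <<t,t>,<e,e>>.
[ombre spad]: spad is <<<<e,<t,t>>,<t,e>>,<t,e>>,<t,<t,t>>>, ombre is <<<e,<t,t>>,<t,e>>,<t,e>>; result <t,<t,t>>.
[yold [ombre spad]]: [ombre spad] is <t,<t,t>>, yold is t; result <t,t>.
[[quill thark] [yold [ombre spad]]]: [quill thark] is <<t,t>,<e,e>>, [yold [ombre spad]] is <t,t>; result <e,e>.

<e,e>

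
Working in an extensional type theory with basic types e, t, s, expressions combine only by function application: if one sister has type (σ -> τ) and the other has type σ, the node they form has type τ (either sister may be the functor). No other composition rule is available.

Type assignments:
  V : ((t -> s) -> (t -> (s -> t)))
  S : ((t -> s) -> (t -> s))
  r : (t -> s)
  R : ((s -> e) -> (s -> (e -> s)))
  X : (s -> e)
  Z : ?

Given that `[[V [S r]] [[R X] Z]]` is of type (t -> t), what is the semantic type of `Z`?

For [[V [S r]] [[R X] Z]] to have type (t -> t) with [V [S r]] of type (t -> (s -> t)), [[R X] Z] must be the function: [[R X] Z] : ((t -> (s -> t)) -> (t -> t)).
For [[R X] Z] to have type ((t -> (s -> t)) -> (t -> t)) with [R X] of type (s -> (e -> s)), Z must be the function: Z : ((s -> (e -> s)) -> ((t -> (s -> t)) -> (t -> t))).

((s -> (e -> s)) -> ((t -> (s -> t)) -> (t -> t)))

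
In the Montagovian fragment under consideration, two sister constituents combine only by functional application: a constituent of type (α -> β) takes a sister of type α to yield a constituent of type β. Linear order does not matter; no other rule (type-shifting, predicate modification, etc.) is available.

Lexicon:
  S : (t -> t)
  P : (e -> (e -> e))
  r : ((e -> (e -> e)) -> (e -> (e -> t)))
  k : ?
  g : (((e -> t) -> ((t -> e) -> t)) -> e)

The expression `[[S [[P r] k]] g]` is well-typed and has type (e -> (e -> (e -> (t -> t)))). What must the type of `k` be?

[[S [[P r] k]] g] must have type (e -> (e -> (e -> (t -> t)))). The sister g has type (((e -> t) -> ((t -> e) -> t)) -> e); that is not a function onto (e -> (e -> (e -> (t -> t)))), so [S [[P r] k]] must be the functor, of type ((((e -> t) -> ((t -> e) -> t)) -> e) -> (e -> (e -> (e -> (t -> t))))).
[S [[P r] k]] must have type ((((e -> t) -> ((t -> e) -> t)) -> e) -> (e -> (e -> (e -> (t -> t))))). The sister S has type (t -> t); that is not a function onto ((((e -> t) -> ((t -> e) -> t)) -> e) -> (e -> (e -> (e -> (t -> t))))), so [[P r] k] must be the functor, of type ((t -> t) -> ((((e -> t) -> ((t -> e) -> t)) -> e) -> (e -> (e -> (e -> (t -> t)))))).
[[P r] k] must have type ((t -> t) -> ((((e -> t) -> ((t -> e) -> t)) -> e) -> (e -> (e -> (e -> (t -> t)))))). The sister [P r] has type (e -> (e -> t)); that is not a function onto ((t -> t) -> ((((e -> t) -> ((t -> e) -> t)) -> e) -> (e -> (e -> (e -> (t -> t)))))), so k must be the functor, of type ((e -> (e -> t)) -> ((t -> t) -> ((((e -> t) -> ((t -> e) -> t)) -> e) -> (e -> (e -> (e -> (t -> t))))))).

((e -> (e -> t)) -> ((t -> t) -> ((((e -> t) -> ((t -> e) -> t)) -> e) -> (e -> (e -> (e -> (t -> t)))))))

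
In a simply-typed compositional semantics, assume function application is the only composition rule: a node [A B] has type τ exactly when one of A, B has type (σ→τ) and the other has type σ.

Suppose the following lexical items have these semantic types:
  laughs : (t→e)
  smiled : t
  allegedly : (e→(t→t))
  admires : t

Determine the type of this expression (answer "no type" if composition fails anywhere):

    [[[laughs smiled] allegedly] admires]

t

At [laughs smiled], laughs : (t→e) takes smiled : t, giving e.
At [[laughs smiled] allegedly], allegedly : (e→(t→t)) takes [laughs smiled] : e, giving (t→t).
At [[[laughs smiled] allegedly] admires], [[laughs smiled] allegedly] : (t→t) takes admires : t, giving t.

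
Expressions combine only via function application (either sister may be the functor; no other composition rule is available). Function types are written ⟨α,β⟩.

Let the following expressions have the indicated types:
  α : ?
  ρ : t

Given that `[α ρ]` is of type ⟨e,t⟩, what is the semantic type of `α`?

At [α ρ] (required: ⟨e,t⟩): ρ is t, which is not a function with range ⟨e,t⟩; hence α is the functor — type ⟨t,⟨e,t⟩⟩.

⟨t,⟨e,t⟩⟩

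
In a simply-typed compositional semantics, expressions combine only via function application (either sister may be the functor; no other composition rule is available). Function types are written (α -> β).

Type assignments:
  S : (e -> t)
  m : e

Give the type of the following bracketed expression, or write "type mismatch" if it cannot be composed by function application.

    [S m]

t

[S m]: (e -> t) applied to e yields t.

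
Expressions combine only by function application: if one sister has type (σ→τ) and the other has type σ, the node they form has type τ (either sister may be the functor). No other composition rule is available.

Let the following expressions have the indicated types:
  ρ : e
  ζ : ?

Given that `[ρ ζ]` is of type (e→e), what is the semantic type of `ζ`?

(e→(e→e))

[ρ ζ] is required to be (e→e). ρ : e cannot yield (e→e) as functor, so ζ : (e→(e→e)).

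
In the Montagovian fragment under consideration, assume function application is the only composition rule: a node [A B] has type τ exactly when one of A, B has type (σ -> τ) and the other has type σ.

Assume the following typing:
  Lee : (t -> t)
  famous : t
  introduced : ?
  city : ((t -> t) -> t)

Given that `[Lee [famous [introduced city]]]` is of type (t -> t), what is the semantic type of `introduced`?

[Lee [famous [introduced city]]] must have type (t -> t). The sister Lee has type (t -> t); that is not a function onto (t -> t), so [famous [introduced city]] must be the functor, of type ((t -> t) -> (t -> t)).
[famous [introduced city]] must have type ((t -> t) -> (t -> t)). The sister famous has type t; that is not a function onto ((t -> t) -> (t -> t)), so [introduced city] must be the functor, of type (t -> ((t -> t) -> (t -> t))).
[introduced city] must have type (t -> ((t -> t) -> (t -> t))). The sister city has type ((t -> t) -> t); that is not a function onto (t -> ((t -> t) -> (t -> t))), so introduced must be the functor, of type (((t -> t) -> t) -> (t -> ((t -> t) -> (t -> t)))).

(((t -> t) -> t) -> (t -> ((t -> t) -> (t -> t))))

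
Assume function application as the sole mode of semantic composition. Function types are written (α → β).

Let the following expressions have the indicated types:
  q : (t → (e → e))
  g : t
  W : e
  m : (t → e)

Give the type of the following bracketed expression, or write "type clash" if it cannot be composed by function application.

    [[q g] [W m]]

type clash

[q g]: functor q : (t → (e → e)), argument g : t; result (e → e).
[W m]: e and (t → e) cannot combine by function application — type clash.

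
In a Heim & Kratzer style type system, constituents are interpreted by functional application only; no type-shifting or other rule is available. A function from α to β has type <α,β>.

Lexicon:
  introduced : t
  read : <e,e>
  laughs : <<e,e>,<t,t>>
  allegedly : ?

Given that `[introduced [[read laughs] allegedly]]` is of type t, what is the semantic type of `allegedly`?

[introduced [[read laughs] allegedly]] must have type t. The sister introduced has type t; that is not a function onto t, so [[read laughs] allegedly] must be the functor, of type <t,t>.
[[read laughs] allegedly] must have type <t,t>. The sister [read laughs] has type <t,t>; that is not a function onto <t,t>, so allegedly must be the functor, of type <<t,t>,<t,t>>.

<<t,t>,<t,t>>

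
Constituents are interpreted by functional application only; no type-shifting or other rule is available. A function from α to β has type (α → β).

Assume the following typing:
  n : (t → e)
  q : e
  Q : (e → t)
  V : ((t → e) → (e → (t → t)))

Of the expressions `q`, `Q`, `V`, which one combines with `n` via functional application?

V

q : e — no; n wants t, and q wants nothing (atomic).
Q : (e → t) — no; n wants t, and Q wants e.
V — combines: V : ((t → e) → (e → (t → t))) takes n : (t → e) as argument, giving (e → (t → t)).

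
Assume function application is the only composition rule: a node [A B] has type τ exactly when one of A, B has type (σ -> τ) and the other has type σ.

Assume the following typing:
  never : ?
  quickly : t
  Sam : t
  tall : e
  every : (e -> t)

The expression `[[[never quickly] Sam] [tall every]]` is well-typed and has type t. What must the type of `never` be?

(t -> (t -> (t -> t)))

For [[[never quickly] Sam] [tall every]] to have type t with [tall every] of type t, [[never quickly] Sam] must be the function: [[never quickly] Sam] : (t -> t).
For [[never quickly] Sam] to have type (t -> t) with Sam of type t, [never quickly] must be the function: [never quickly] : (t -> (t -> t)).
For [never quickly] to have type (t -> (t -> t)) with quickly of type t, never must be the function: never : (t -> (t -> (t -> t))).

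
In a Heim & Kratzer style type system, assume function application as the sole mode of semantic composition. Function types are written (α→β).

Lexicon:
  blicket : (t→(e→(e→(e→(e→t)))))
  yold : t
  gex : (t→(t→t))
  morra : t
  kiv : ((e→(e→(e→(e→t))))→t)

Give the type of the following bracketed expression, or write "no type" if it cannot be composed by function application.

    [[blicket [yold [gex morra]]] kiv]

t

At [gex morra], gex : (t→(t→t)) takes morra : t, giving (t→t).
At [yold [gex morra]], [gex morra] : (t→t) takes yold : t, giving t.
At [blicket [yold [gex morra]]], blicket : (t→(e→(e→(e→(e→t))))) takes [yold [gex morra]] : t, giving (e→(e→(e→(e→t)))).
At [[blicket [yold [gex morra]]] kiv], kiv : ((e→(e→(e→(e→t))))→t) takes [blicket [yold [gex morra]]] : (e→(e→(e→(e→t)))), giving t.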